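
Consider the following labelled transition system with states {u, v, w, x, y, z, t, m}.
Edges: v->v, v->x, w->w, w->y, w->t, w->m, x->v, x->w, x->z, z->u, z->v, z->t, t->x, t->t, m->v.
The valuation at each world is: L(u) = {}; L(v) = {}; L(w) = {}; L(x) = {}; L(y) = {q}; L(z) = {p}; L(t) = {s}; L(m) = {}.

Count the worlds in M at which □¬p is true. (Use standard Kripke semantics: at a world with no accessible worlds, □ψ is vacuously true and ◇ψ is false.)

Let φ = □¬p. Evaluate φ at each world:
  u (successors ∅): φ is true.
  v (successors {v, x}): φ is true.
  w (successors {w, y, t, m}): φ is true.
  x (successors {v, w, z}): φ is false.
  y (successors ∅): φ is true.
  z (successors {u, v, t}): φ is true.
  t (successors {x, t}): φ is true.
  m (successors {v}): φ is true.
For instance, at z:
  At z: □¬p requires ¬p at every successor {u, v, t}.
    At u: ¬p is true.
    At v: ¬p is true.
    At t: ¬p is true.
  So □¬p is true at z.
Satisfying worlds: {u, v, w, y, z, t, m}

7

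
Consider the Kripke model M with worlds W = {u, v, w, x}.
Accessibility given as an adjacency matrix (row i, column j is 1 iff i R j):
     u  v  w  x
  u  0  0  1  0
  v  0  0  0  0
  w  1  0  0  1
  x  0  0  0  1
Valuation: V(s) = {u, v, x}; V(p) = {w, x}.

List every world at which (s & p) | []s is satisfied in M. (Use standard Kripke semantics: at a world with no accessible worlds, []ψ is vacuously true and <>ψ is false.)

v, w, x

Let φ = (s & p) | []s. Evaluate φ at each world:
  u (successors {w}): φ is false.
  v (successors ∅): φ is true.
  w (successors {u, x}): φ is true.
  x (successors {x}): φ is true.
For instance, at u:
  At u: s & p is false, []s is false, so (s & p) | []s is false.
    At u: []s requires s at every successor {w}.
      s fails at w, so []s is false at u.
Satisfying worlds: {v, w, x}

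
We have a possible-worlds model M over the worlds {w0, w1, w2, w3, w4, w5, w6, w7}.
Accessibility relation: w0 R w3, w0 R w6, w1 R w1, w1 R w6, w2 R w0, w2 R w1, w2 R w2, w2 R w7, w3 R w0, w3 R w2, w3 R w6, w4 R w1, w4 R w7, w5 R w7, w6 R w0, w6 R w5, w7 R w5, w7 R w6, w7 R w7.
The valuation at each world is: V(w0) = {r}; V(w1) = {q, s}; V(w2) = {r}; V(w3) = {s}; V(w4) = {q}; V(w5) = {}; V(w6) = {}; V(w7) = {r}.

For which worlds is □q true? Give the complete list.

none

Let φ = □q. Evaluate φ at each world:
  w0 (successors {w3, w6}): φ is false.
  w1 (successors {w1, w6}): φ is false.
  w2 (successors {w0, w1, w2, w7}): φ is false.
  w3 (successors {w0, w2, w6}): φ is false.
  w4 (successors {w1, w7}): φ is false.
  w5 (successors {w7}): φ is false.
  w6 (successors {w0, w5}): φ is false.
  w7 (successors {w5, w6, w7}): φ is false.
For instance, at w1:
  At w1: □q requires q at every successor {w1, w6}.
    q fails at w6, so □q is false at w1.
Satisfying worlds: none.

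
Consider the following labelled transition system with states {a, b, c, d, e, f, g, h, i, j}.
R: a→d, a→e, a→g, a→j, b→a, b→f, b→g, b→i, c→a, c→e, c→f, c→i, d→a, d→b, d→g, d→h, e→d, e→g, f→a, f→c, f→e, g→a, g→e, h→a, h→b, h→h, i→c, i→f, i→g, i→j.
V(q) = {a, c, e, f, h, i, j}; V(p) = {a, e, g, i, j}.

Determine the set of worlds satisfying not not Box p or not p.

b, c, d, f, g, h, j

Let φ = not not Box p or not p. Evaluate φ at each world:
  a (successors {d, e, g, j}): φ is false.
  b (successors {a, f, g, i}): φ is true.
  c (successors {a, e, f, i}): φ is true.
  d (successors {a, b, g, h}): φ is true.
  e (successors {d, g}): φ is false.
  f (successors {a, c, e}): φ is true.
  g (successors {a, e}): φ is true.
  h (successors {a, b, h}): φ is true.
  i (successors {c, f, g, j}): φ is false.
  j (successors ∅): φ is true.
For instance, at g:
  At g: not not Box p is true, not p is false, so not not Box p or not p is true.
    At g: not Box p is false, so not not Box p is true.
      At g: Box p is true, so not Box p is false.
Satisfying worlds: {b, c, d, f, g, h, j}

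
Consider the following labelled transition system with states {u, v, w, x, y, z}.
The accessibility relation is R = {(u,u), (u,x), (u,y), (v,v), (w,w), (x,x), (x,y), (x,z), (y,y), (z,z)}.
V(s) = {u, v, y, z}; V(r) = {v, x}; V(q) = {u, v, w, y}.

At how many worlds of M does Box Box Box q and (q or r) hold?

Let φ = Box Box Box q and (q or r). Evaluate φ at each world:
  u (successors {u, x, y}): φ is false.
  v (successors {v}): φ is true.
  w (successors {w}): φ is true.
  x (successors {x, y, z}): φ is false.
  y (successors {y}): φ is true.
  z (successors {z}): φ is false.
For instance, at x:
  At x: Box Box Box q is false, q or r is true, so Box Box Box q and (q or r) is false.
    At x: Box Box Box q requires Box Box q at every successor {x, y, z}.
      Box Box q fails at x, so Box Box Box q is false at x.
Satisfying worlds: {v, w, y}

3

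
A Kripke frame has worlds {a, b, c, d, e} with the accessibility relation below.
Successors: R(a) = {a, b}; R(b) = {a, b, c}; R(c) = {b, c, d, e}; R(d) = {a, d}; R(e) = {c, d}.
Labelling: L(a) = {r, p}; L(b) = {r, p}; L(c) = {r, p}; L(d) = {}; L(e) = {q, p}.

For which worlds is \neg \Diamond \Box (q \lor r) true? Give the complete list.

Let φ = \neg \Diamond \Box (q \lor r). Evaluate φ at each world:
  a (successors {a, b}): φ is false.
  b (successors {a, b, c}): φ is false.
  c (successors {b, c, d, e}): φ is false.
  d (successors {a, d}): φ is false.
  e (successors {c, d}): φ is true.
For instance, at c:
  At c: \Diamond \Box (q \lor r) is true, so \neg \Diamond \Box (q \lor r) is false.
    At c: \Diamond \Box (q \lor r) requires \Box (q \lor r) at some successor in {b, c, d, e}.
      \Box (q \lor r) holds at b, so \Diamond \Box (q \lor r) is true at c.
Satisfying worlds: {e}

e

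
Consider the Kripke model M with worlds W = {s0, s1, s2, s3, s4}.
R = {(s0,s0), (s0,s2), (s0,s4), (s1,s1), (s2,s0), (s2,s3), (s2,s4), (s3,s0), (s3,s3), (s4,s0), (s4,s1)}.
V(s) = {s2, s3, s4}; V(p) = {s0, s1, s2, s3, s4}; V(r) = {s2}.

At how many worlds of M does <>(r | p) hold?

5

Let φ = <>(r | p). Evaluate φ at each world:
  s0 (successors {s0, s2, s4}): φ is true.
  s1 (successors {s1}): φ is true.
  s2 (successors {s0, s3, s4}): φ is true.
  s3 (successors {s0, s3}): φ is true.
  s4 (successors {s0, s1}): φ is true.
For instance, at s0:
  At s0: <>(r | p) requires r | p at some successor in {s0, s2, s4}.
    r | p holds at s0, so <>(r | p) is true at s0.
Satisfying worlds: {s0, s1, s2, s3, s4}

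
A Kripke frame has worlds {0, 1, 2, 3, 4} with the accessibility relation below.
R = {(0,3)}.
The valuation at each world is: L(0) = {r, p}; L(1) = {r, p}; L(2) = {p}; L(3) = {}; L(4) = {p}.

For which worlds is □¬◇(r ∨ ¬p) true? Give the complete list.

0, 1, 2, 3, 4

Let φ = □¬◇(r ∨ ¬p). Evaluate φ at each world:
  0 (successors {3}): φ is true.
  1 (successors ∅): φ is true.
  2 (successors ∅): φ is true.
  3 (successors ∅): φ is true.
  4 (successors ∅): φ is true.
For instance, at 0:
  At 0: □¬◇(r ∨ ¬p) requires ¬◇(r ∨ ¬p) at every successor {3}.
      At 3: ◇(r ∨ ¬p) is false, so ¬◇(r ∨ ¬p) is true.
  So □¬◇(r ∨ ¬p) is true at 0.
Satisfying worlds: {0, 1, 2, 3, 4}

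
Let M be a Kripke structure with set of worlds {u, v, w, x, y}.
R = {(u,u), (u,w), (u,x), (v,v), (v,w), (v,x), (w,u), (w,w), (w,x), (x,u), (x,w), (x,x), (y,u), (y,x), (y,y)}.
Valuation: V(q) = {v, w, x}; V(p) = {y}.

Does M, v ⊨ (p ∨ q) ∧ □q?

Yes

At v: p ∨ q is true, □q is true, so (p ∨ q) ∧ □q is true.
  At v: □q requires q at every successor {v, w, x}.
    At v: q is true.
    At w: q is true.
    At x: q is true.
  So □q is true at v.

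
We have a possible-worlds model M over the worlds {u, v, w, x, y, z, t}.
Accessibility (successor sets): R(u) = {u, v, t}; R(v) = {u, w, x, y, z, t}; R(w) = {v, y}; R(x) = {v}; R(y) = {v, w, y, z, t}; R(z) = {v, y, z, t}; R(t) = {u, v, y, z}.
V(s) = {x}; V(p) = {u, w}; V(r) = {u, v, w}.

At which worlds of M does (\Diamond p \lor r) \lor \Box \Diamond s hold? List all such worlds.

Recall that \Box ψ holds at a world iff ψ holds at every accessible world, and \Diamond ψ holds iff ψ holds at some accessible world.
Let φ = (\Diamond p \lor r) \lor \Box \Diamond s. Evaluate φ at each world:
  u (successors {u, v, t}): φ is true.
  v (successors {u, w, x, y, z, t}): φ is true.
  w (successors {v, y}): φ is true.
  x (successors {v}): φ is true.
  y (successors {v, w, y, z, t}): φ is true.
  z (successors {v, y, z, t}): φ is false.
  t (successors {u, v, y, z}): φ is true.
For instance, at v:
  At v: \Diamond p \lor r is true, \Box \Diamond s is false, so (\Diamond p \lor r) \lor \Box \Diamond s is true.
    At v: \Diamond p is true, r is true, so \Diamond p \lor r is true.
      At v: \Diamond p requires p at some successor in {u, w, x, y, z, t}.
        p holds at u, so \Diamond p is true at v.
    At v: \Box \Diamond s requires \Diamond s at every successor {u, w, x, y, z, t}.
      \Diamond s fails at u, so \Box \Diamond s is false at v.
Satisfying worlds: {u, v, w, x, y, t}

u, v, w, x, y, t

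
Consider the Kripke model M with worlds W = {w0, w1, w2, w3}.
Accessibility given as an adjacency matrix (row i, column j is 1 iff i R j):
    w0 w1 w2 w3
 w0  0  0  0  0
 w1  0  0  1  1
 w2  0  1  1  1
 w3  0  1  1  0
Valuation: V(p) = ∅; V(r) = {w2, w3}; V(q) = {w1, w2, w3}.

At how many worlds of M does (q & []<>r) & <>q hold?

Recall that []ψ holds at a world iff ψ holds at every accessible world, and <>ψ holds iff ψ holds at some accessible world.
Let φ = (q & []<>r) & <>q. Evaluate φ at each world:
  w0 (successors ∅): φ is false.
  w1 (successors {w2, w3}): φ is true.
  w2 (successors {w1, w2, w3}): φ is true.
  w3 (successors {w1, w2}): φ is true.
For instance, at w1:
  At w1: q & []<>r is true, <>q is true, so (q & []<>r) & <>q is true.
    At w1: q is true, []<>r is true, so q & []<>r is true.
      At w1: []<>r requires <>r at every successor {w2, w3}.
        At w2: <>r is true.
        At w3: <>r is true.
      So []<>r is true at w1.
    At w1: <>q requires q at some successor in {w2, w3}.
      q holds at w2, so <>q is true at w1.
Satisfying worlds: {w1, w2, w3}

3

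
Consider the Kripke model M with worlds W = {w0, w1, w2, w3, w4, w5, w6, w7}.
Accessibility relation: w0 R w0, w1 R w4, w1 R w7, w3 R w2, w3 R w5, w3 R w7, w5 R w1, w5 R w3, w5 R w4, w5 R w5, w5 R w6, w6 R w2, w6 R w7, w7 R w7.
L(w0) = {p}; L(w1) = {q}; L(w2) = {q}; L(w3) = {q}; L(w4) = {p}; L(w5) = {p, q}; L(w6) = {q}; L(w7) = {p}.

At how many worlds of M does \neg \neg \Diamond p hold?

Let φ = \neg \neg \Diamond p. Evaluate φ at each world:
  w0 (successors {w0}): φ is true.
  w1 (successors {w4, w7}): φ is true.
  w2 (successors ∅): φ is false.
  w3 (successors {w2, w5, w7}): φ is true.
  w4 (successors ∅): φ is false.
  w5 (successors {w1, w3, w4, w5, w6}): φ is true.
  w6 (successors {w2, w7}): φ is true.
  w7 (successors {w7}): φ is true.
For instance, at w6:
  At w6: \neg \Diamond p is false, so \neg \neg \Diamond p is true.
    At w6: \Diamond p is true, so \neg \Diamond p is false.
      At w6: \Diamond p requires p at some successor in {w2, w7}.
        p holds at w7, so \Diamond p is true at w6.
Satisfying worlds: {w0, w1, w3, w5, w6, w7}

6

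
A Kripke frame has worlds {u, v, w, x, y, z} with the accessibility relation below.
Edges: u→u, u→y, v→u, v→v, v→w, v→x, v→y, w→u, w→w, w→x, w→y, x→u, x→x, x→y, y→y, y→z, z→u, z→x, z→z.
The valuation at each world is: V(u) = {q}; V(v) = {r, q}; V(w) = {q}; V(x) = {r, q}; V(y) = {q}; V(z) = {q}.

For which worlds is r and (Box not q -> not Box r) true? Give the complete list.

v, x

Recall that Box ψ holds at a world iff ψ holds at every accessible world, and Dia ψ holds iff ψ holds at some accessible world.
Let φ = r and (Box not q -> not Box r). Evaluate φ at each world:
  u (successors {u, y}): φ is false.
  v (successors {u, v, w, x, y}): φ is true.
  w (successors {u, w, x, y}): φ is false.
  x (successors {u, x, y}): φ is true.
  y (successors {y, z}): φ is false.
  z (successors {u, x, z}): φ is false.
For instance, at x:
  At x: r is true, Box not q -> not Box r is true, so r and (Box not q -> not Box r) is true.
    At x: Box not q is false, not Box r is true, so Box not q -> not Box r is true.
      At x: Box not q requires not q at every successor {u, x, y}.
        not q fails at u, so Box not q is false at x.
      At x: Box r is false, so not Box r is true.
Satisfying worlds: {v, x}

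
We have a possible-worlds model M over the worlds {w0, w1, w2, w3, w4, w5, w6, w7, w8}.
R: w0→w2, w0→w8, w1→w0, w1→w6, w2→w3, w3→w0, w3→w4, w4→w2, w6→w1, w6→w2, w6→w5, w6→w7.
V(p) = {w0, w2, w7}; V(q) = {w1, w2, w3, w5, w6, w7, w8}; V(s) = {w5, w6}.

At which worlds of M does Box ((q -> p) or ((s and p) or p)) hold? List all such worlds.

w3, w4, w5, w7, w8

Let φ = Box ((q -> p) or ((s and p) or p)). Evaluate φ at each world:
  w0 (successors {w2, w8}): φ is false.
  w1 (successors {w0, w6}): φ is false.
  w2 (successors {w3}): φ is false.
  w3 (successors {w0, w4}): φ is true.
  w4 (successors {w2}): φ is true.
  w5 (successors ∅): φ is true.
  w6 (successors {w1, w2, w5, w7}): φ is false.
  w7 (successors ∅): φ is true.
  w8 (successors ∅): φ is true.
For instance, at w4:
  At w4: Box ((q -> p) or ((s and p) or p)) requires (q -> p) or ((s and p) or p) at every successor {w2}.
    At w2: (q -> p) or ((s and p) or p) is true.
  So Box ((q -> p) or ((s and p) or p)) is true at w4.
Satisfying worlds: {w3, w4, w5, w7, w8}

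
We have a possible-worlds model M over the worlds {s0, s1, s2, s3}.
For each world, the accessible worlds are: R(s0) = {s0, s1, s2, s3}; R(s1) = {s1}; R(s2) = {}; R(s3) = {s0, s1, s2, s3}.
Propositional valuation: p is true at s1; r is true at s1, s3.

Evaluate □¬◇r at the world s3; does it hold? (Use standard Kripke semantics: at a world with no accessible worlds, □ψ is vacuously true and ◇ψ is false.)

Recall that □ψ holds at a world iff ψ holds at every accessible world, and ◇ψ holds iff ψ holds at some accessible world.
At s3: □¬◇r requires ¬◇r at every successor {s0, s1, s2, s3}.
  ¬◇r fails at s0, so □¬◇r is false at s3.
    At s0: ◇r is true, so ¬◇r is false.
      At s0: ◇r requires r at some successor in {s0, s1, s2, s3}.
        r holds at s1, so ◇r is true at s0.

No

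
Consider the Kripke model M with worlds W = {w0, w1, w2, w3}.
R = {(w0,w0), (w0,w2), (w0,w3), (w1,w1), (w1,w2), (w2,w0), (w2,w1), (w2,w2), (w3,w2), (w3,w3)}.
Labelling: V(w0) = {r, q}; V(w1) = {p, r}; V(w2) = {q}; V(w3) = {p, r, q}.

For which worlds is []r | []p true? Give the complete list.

none

Recall that []ψ holds at a world iff ψ holds at every accessible world, and <>ψ holds iff ψ holds at some accessible world.
Let φ = []r | []p. Evaluate φ at each world:
  w0 (successors {w0, w2, w3}): φ is false.
  w1 (successors {w1, w2}): φ is false.
  w2 (successors {w0, w1, w2}): φ is false.
  w3 (successors {w2, w3}): φ is false.
For instance, at w0:
  At w0: []r is false, []p is false, so []r | []p is false.
    At w0: []r requires r at every successor {w0, w2, w3}.
      r fails at w2, so []r is false at w0.
    At w0: []p requires p at every successor {w0, w2, w3}.
      p fails at w0, so []p is false at w0.
Satisfying worlds: none.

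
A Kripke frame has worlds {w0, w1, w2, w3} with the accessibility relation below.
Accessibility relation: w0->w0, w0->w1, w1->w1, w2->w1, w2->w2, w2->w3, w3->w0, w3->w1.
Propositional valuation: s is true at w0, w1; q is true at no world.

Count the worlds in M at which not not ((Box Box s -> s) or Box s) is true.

Let φ = not not ((Box Box s -> s) or Box s). Evaluate φ at each world:
  w0 (successors {w0, w1}): φ is true.
  w1 (successors {w1}): φ is true.
  w2 (successors {w1, w2, w3}): φ is true.
  w3 (successors {w0, w1}): φ is true.
For instance, at w0:
  At w0: not ((Box Box s -> s) or Box s) is false, so not not ((Box Box s -> s) or Box s) is true.
    At w0: (Box Box s -> s) or Box s is true, so not ((Box Box s -> s) or Box s) is false.
      At w0: Box Box s -> s is true, Box s is true, so (Box Box s -> s) or Box s is true.
Satisfying worlds: {w0, w1, w2, w3}

4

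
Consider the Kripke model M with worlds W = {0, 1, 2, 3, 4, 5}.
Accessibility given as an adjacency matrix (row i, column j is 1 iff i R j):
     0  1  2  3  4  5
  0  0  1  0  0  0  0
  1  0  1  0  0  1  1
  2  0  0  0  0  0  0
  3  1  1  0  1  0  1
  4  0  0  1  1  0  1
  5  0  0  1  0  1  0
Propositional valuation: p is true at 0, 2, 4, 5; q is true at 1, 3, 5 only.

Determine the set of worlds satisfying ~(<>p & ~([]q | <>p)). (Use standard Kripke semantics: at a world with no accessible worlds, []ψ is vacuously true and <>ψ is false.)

Let φ = ~(<>p & ~([]q | <>p)). Evaluate φ at each world:
  0 (successors {1}): φ is true.
  1 (successors {1, 4, 5}): φ is true.
  2 (successors ∅): φ is true.
  3 (successors {0, 1, 3, 5}): φ is true.
  4 (successors {2, 3, 5}): φ is true.
  5 (successors {2, 4}): φ is true.
For instance, at 3:
  At 3: <>p & ~([]q | <>p) is false, so ~(<>p & ~([]q | <>p)) is true.
    At 3: <>p is true, ~([]q | <>p) is false, so <>p & ~([]q | <>p) is false.
      At 3: <>p requires p at some successor in {0, 1, 3, 5}.
        p holds at 0, so <>p is true at 3.
      At 3: []q | <>p is true, so ~([]q | <>p) is false.
Satisfying worlds: {0, 1, 2, 3, 4, 5}

0, 1, 2, 3, 4, 5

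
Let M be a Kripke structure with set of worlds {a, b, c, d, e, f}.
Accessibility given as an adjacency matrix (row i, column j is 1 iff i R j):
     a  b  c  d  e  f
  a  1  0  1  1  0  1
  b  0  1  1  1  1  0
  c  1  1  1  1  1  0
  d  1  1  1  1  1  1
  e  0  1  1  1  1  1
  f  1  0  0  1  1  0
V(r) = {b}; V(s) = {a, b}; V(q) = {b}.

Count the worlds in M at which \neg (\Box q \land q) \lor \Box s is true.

6

Let φ = \neg (\Box q \land q) \lor \Box s. Evaluate φ at each world:
  a (successors {a, c, d, f}): φ is true.
  b (successors {b, c, d, e}): φ is true.
  c (successors {a, b, c, d, e}): φ is true.
  d (successors {a, b, c, d, e, f}): φ is true.
  e (successors {b, c, d, e, f}): φ is true.
  f (successors {a, d, e}): φ is true.
For instance, at f:
  At f: \neg (\Box q \land q) is true, \Box s is false, so \neg (\Box q \land q) \lor \Box s is true.
    At f: \Box q \land q is false, so \neg (\Box q \land q) is true.
      At f: \Box q is false, q is false, so \Box q \land q is false.
    At f: \Box s requires s at every successor {a, d, e}.
      s fails at d, so \Box s is false at f.
Satisfying worlds: {a, b, c, d, e, f}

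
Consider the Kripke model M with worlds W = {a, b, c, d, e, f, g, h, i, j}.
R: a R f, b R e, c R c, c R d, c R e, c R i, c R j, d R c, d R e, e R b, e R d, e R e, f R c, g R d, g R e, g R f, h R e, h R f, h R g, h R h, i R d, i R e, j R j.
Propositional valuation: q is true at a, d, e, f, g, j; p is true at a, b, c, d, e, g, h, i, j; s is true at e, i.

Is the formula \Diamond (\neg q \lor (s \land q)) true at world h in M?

Yes

At h: \Diamond (\neg q \lor (s \land q)) requires \neg q \lor (s \land q) at some successor in {e, f, g, h}.
  \neg q \lor (s \land q) holds at e, so \Diamond (\neg q \lor (s \land q)) is true at h.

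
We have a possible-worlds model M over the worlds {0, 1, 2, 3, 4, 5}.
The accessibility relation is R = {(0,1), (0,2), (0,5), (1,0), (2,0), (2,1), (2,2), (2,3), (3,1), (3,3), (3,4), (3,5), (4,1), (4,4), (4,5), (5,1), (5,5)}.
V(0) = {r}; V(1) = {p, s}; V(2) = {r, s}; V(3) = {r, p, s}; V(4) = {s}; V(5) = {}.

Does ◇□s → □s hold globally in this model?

Yes

Let φ = ◇□s → □s. Evaluate φ at each world:
  0 (successors {1, 2, 5}): φ is true.
  1 (successors {0}): φ is true.
  2 (successors {0, 1, 2, 3}): φ is true.
  3 (successors {1, 3, 4, 5}): φ is true.
  4 (successors {1, 4, 5}): φ is true.
  5 (successors {1, 5}): φ is true.
For instance, at 5:
  At 5: ◇□s is false, □s is false, so ◇□s → □s is true.
    At 5: ◇□s requires □s at some successor in {1, 5}.
      At 1: □s is false.
      At 5: □s is false.
    So ◇□s is false at 5.
    At 5: □s requires s at every successor {1, 5}.
      s fails at 5, so □s is false at 5.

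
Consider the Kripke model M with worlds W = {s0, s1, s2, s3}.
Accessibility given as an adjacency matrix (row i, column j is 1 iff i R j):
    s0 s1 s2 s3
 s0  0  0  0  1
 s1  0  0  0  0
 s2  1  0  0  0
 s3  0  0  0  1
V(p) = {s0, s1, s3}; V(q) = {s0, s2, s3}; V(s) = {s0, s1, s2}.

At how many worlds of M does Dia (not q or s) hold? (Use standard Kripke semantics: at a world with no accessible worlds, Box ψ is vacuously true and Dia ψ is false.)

1

Let φ = Dia (not q or s). Evaluate φ at each world:
  s0 (successors {s3}): φ is false.
  s1 (successors ∅): φ is false.
  s2 (successors {s0}): φ is true.
  s3 (successors {s3}): φ is false.
For instance, at s0:
  At s0: Dia (not q or s) requires not q or s at some successor in {s3}.
    At s3: not q or s is false.
  So Dia (not q or s) is false at s0.
Satisfying worlds: {s2}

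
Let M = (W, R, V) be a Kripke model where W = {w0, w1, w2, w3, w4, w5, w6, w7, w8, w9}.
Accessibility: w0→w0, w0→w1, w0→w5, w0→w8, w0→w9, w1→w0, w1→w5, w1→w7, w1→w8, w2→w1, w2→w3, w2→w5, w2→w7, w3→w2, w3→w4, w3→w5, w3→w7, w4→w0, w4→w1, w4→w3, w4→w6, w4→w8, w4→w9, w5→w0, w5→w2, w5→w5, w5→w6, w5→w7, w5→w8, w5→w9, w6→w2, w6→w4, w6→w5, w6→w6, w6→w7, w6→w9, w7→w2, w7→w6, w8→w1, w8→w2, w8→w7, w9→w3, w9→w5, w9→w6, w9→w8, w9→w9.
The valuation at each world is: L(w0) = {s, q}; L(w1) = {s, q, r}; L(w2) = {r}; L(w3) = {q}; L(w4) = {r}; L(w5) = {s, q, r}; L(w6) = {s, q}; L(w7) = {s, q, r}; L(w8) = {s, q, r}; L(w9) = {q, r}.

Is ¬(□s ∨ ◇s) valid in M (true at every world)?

No

Let φ = ¬(□s ∨ ◇s). Evaluate φ at each world:
  w0 (successors {w0, w1, w5, w8, w9}): φ is false.
  w1 (successors {w0, w5, w7, w8}): φ is false.
  w2 (successors {w1, w3, w5, w7}): φ is false.
  w3 (successors {w2, w4, w5, w7}): φ is false.
  w4 (successors {w0, w1, w3, w6, w8, w9}): φ is false.
  w5 (successors {w0, w2, w5, w6, w7, w8, w9}): φ is false.
  w6 (successors {w2, w4, w5, w6, w7, w9}): φ is false.
  w7 (successors {w2, w6}): φ is false.
  w8 (successors {w1, w2, w7}): φ is false.
  w9 (successors {w3, w5, w6, w8, w9}): φ is false.
Detail at w0 (counterexample):
  At w0: □s ∨ ◇s is true, so ¬(□s ∨ ◇s) is false.
    At w0: □s is false, ◇s is true, so □s ∨ ◇s is true.
      At w0: □s requires s at every successor {w0, w1, w5, w8, w9}.
        s fails at w9, so □s is false at w0.
      At w0: ◇s requires s at some successor in {w0, w1, w5, w8, w9}.
        s holds at w0, so ◇s is true at w0.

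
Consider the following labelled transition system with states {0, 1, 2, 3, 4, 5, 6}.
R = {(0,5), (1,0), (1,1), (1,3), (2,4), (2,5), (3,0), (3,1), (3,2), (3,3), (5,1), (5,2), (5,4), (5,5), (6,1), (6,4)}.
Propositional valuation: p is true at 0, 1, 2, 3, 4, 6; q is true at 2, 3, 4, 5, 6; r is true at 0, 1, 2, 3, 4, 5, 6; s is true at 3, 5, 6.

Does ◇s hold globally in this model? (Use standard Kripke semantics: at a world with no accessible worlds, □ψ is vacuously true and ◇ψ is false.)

No

Let φ = ◇s. Evaluate φ at each world:
  0 (successors {5}): φ is true.
  1 (successors {0, 1, 3}): φ is true.
  2 (successors {4, 5}): φ is true.
  3 (successors {0, 1, 2, 3}): φ is true.
  4 (successors ∅): φ is false.
  5 (successors {1, 2, 4, 5}): φ is true.
  6 (successors {1, 4}): φ is false.
Detail at 4 (counterexample):
  At 4: no accessible worlds, so ◇s is false.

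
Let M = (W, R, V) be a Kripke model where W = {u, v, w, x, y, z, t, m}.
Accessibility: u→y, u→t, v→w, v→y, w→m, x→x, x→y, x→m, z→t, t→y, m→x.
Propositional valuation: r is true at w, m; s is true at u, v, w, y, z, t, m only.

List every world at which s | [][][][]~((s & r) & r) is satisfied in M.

u, v, w, y, z, t, m

Let φ = s | [][][][]~((s & r) & r). Evaluate φ at each world:
  u (successors {y, t}): φ is true.
  v (successors {w, y}): φ is true.
  w (successors {m}): φ is true.
  x (successors {x, y, m}): φ is false.
  y (successors ∅): φ is true.
  z (successors {t}): φ is true.
  t (successors {y}): φ is true.
  m (successors {x}): φ is true.
For instance, at m:
  At m: s is true, [][][][]~((s & r) & r) is false, so s | [][][][]~((s & r) & r) is true.
    At m: [][][][]~((s & r) & r) requires [][][]~((s & r) & r) at every successor {x}.
      [][][]~((s & r) & r) fails at x, so [][][][]~((s & r) & r) is false at m.
Satisfying worlds: {u, v, w, y, z, t, m}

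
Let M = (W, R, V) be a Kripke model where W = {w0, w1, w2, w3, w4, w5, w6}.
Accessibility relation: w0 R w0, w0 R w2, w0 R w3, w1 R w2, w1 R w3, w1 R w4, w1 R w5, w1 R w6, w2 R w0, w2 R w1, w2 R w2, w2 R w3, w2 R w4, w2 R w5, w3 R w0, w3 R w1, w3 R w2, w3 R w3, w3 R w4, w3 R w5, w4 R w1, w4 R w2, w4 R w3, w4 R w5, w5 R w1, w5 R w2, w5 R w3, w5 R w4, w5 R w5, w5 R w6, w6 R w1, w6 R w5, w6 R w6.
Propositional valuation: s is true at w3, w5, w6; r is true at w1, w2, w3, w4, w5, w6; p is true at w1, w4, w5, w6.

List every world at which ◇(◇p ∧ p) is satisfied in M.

Let φ = ◇(◇p ∧ p). Evaluate φ at each world:
  w0 (successors {w0, w2, w3}): φ is false.
  w1 (successors {w2, w3, w4, w5, w6}): φ is true.
  w2 (successors {w0, w1, w2, w3, w4, w5}): φ is true.
  w3 (successors {w0, w1, w2, w3, w4, w5}): φ is true.
  w4 (successors {w1, w2, w3, w5}): φ is true.
  w5 (successors {w1, w2, w3, w4, w5, w6}): φ is true.
  w6 (successors {w1, w5, w6}): φ is true.
For instance, at w5:
  At w5: ◇(◇p ∧ p) requires ◇p ∧ p at some successor in {w1, w2, w3, w4, w5, w6}.
    ◇p ∧ p holds at w1, so ◇(◇p ∧ p) is true at w5.
      At w1: ◇p is true, p is true, so ◇p ∧ p is true.
Satisfying worlds: {w1, w2, w3, w4, w5, w6}

w1, w2, w3, w4, w5, w6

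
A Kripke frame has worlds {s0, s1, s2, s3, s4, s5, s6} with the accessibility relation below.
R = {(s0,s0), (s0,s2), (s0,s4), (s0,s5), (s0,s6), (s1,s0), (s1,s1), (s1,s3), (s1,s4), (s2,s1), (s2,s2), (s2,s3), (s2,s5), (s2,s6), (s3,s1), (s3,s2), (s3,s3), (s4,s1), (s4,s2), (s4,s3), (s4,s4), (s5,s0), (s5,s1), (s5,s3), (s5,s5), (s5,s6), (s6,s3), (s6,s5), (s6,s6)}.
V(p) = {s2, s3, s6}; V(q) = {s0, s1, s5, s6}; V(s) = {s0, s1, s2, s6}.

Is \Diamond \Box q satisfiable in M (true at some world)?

Let φ = \Diamond \Box q. Evaluate φ at each world:
  s0 (successors {s0, s2, s4, s5, s6}): φ is false.
  s1 (successors {s0, s1, s3, s4}): φ is false.
  s2 (successors {s1, s2, s3, s5, s6}): φ is false.
  s3 (successors {s1, s2, s3}): φ is false.
  s4 (successors {s1, s2, s3, s4}): φ is false.
  s5 (successors {s0, s1, s3, s5, s6}): φ is false.
  s6 (successors {s3, s5, s6}): φ is false.
For instance, at s5:
  At s5: \Diamond \Box q requires \Box q at some successor in {s0, s1, s3, s5, s6}.
    At s0: \Box q is false.
    At s1: \Box q is false.
    At s3: \Box q is false.
    At s5: \Box q is false.
    At s6: \Box q is false.
  So \Diamond \Box q is false at s5.

No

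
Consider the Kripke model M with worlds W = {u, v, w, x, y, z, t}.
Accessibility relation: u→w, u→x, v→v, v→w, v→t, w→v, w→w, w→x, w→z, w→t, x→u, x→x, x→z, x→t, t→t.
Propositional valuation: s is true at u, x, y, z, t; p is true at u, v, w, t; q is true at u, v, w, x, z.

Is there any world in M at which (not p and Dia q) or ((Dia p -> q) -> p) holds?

Yes

Recall that Dia ψ holds at a world iff ψ holds at some accessible world.
Let φ = (not p and Dia q) or ((Dia p -> q) -> p). Evaluate φ at each world:
  u (successors {w, x}): φ is true.
  v (successors {v, w, t}): φ is true.
  w (successors {v, w, x, z, t}): φ is true.
  x (successors {u, x, z, t}): φ is true.
  y (successors ∅): φ is false.
  z (successors ∅): φ is false.
  t (successors {t}): φ is true.
Detail at u (witness):
  At u: not p and Dia q is false, (Dia p -> q) -> p is true, so (not p and Dia q) or ((Dia p -> q) -> p) is true.
    At u: not p is false, Dia q is true, so not p and Dia q is false.
      At u: Dia q requires q at some successor in {w, x}.
        q holds at w, so Dia q is true at u.
    At u: Dia p -> q is true, p is true, so (Dia p -> q) -> p is true.
      At u: Dia p is true, q is true, so Dia p -> q is true.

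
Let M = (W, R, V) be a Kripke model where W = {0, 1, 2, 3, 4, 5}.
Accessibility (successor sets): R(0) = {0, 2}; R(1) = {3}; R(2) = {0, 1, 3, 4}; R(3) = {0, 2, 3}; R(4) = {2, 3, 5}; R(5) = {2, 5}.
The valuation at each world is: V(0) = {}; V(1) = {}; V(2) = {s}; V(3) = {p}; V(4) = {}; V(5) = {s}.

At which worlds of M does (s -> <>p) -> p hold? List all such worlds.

3, 5

Let φ = (s -> <>p) -> p. Evaluate φ at each world:
  0 (successors {0, 2}): φ is false.
  1 (successors {3}): φ is false.
  2 (successors {0, 1, 3, 4}): φ is false.
  3 (successors {0, 2, 3}): φ is true.
  4 (successors {2, 3, 5}): φ is false.
  5 (successors {2, 5}): φ is true.
For instance, at 4:
  At 4: s -> <>p is true, p is false, so (s -> <>p) -> p is false.
    At 4: s is false, <>p is true, so s -> <>p is true.
      At 4: <>p requires p at some successor in {2, 3, 5}.
        p holds at 3, so <>p is true at 4.
Satisfying worlds: {3, 5}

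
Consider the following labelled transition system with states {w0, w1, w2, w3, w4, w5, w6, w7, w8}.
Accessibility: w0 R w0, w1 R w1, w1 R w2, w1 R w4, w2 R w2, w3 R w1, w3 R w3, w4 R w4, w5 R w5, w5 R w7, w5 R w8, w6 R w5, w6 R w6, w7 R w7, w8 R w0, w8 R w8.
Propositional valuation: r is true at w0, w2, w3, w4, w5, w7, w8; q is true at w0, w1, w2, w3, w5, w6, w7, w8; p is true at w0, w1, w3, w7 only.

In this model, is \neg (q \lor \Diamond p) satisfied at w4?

Yes

At w4: q \lor \Diamond p is false, so \neg (q \lor \Diamond p) is true.
  At w4: q is false, \Diamond p is false, so q \lor \Diamond p is false.
    At w4: \Diamond p requires p at some successor in {w4}.
      At w4: p is false.
    So \Diamond p is false at w4.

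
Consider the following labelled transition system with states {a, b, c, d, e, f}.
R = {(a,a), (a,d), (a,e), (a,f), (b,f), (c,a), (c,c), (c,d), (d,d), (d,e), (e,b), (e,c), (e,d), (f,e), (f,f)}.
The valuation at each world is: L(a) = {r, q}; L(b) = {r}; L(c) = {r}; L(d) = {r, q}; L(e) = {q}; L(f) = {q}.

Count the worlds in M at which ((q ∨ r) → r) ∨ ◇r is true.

5

Let φ = ((q ∨ r) → r) ∨ ◇r. Evaluate φ at each world:
  a (successors {a, d, e, f}): φ is true.
  b (successors {f}): φ is true.
  c (successors {a, c, d}): φ is true.
  d (successors {d, e}): φ is true.
  e (successors {b, c, d}): φ is true.
  f (successors {e, f}): φ is false.
For instance, at c:
  At c: (q ∨ r) → r is true, ◇r is true, so ((q ∨ r) → r) ∨ ◇r is true.
    At c: ◇r requires r at some successor in {a, c, d}.
      r holds at a, so ◇r is true at c.
Satisfying worlds: {a, b, c, d, e}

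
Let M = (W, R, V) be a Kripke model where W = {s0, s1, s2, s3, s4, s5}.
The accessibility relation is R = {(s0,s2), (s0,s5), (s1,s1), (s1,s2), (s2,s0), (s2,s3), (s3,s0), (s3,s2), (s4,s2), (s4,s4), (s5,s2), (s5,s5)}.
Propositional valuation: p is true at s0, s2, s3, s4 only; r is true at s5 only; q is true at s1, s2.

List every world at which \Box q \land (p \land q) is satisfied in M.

none

Let φ = \Box q \land (p \land q). Evaluate φ at each world:
  s0 (successors {s2, s5}): φ is false.
  s1 (successors {s1, s2}): φ is false.
  s2 (successors {s0, s3}): φ is false.
  s3 (successors {s0, s2}): φ is false.
  s4 (successors {s2, s4}): φ is false.
  s5 (successors {s2, s5}): φ is false.
For instance, at s3:
  At s3: \Box q is false, p \land q is false, so \Box q \land (p \land q) is false.
    At s3: \Box q requires q at every successor {s0, s2}.
      q fails at s0, so \Box q is false at s3.
Satisfying worlds: none.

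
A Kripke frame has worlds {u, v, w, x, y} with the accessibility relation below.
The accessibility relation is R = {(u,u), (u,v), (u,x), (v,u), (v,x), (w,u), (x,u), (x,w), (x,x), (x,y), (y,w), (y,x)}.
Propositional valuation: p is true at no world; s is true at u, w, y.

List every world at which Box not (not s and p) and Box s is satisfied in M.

w

Recall that Box ψ holds at a world iff ψ holds at every accessible world, and Dia ψ holds iff ψ holds at some accessible world.
Let φ = Box not (not s and p) and Box s. Evaluate φ at each world:
  u (successors {u, v, x}): φ is false.
  v (successors {u, x}): φ is false.
  w (successors {u}): φ is true.
  x (successors {u, w, x, y}): φ is false.
  y (successors {w, x}): φ is false.
For instance, at w:
  At w: Box not (not s and p) is true, Box s is true, so Box not (not s and p) and Box s is true.
    At w: Box not (not s and p) requires not (not s and p) at every successor {u}.
      At u: not (not s and p) is true.
    So Box not (not s and p) is true at w.
    At w: Box s requires s at every successor {u}.
      At u: s is true.
    So Box s is true at w.
Satisfying worlds: {w}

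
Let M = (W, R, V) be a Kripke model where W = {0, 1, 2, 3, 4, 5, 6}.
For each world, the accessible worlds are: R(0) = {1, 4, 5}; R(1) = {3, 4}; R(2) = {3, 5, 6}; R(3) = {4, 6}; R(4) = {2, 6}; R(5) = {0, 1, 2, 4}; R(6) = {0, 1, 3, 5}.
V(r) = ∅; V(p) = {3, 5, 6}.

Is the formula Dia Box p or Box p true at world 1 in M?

No

At 1: Dia Box p is false, Box p is false, so Dia Box p or Box p is false.
  At 1: Dia Box p requires Box p at some successor in {3, 4}.
    At 3: Box p is false.
    At 4: Box p is false.
  So Dia Box p is false at 1.
  At 1: Box p requires p at every successor {3, 4}.
    p fails at 4, so Box p is false at 1.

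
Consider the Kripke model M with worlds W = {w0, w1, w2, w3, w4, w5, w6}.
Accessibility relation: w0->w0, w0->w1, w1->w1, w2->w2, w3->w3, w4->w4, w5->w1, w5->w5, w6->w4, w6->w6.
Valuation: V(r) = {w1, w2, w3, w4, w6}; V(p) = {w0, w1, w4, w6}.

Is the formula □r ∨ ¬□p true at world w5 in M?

Yes

At w5: □r is false, ¬□p is true, so □r ∨ ¬□p is true.
  At w5: □r requires r at every successor {w1, w5}.
    r fails at w5, so □r is false at w5.
  At w5: □p is false, so ¬□p is true.
    At w5: □p requires p at every successor {w1, w5}.
      p fails at w5, so □p is false at w5.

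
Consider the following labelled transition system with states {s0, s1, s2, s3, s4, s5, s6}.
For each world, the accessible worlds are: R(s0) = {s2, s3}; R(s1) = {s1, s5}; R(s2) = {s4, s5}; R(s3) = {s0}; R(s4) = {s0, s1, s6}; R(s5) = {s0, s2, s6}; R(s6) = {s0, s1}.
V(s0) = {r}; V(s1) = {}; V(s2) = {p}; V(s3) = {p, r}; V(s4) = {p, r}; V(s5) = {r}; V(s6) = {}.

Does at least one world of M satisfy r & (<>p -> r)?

Yes

Recall that <>ψ holds at a world iff ψ holds at some accessible world.
Let φ = r & (<>p -> r). Evaluate φ at each world:
  s0 (successors {s2, s3}): φ is true.
  s1 (successors {s1, s5}): φ is false.
  s2 (successors {s4, s5}): φ is false.
  s3 (successors {s0}): φ is true.
  s4 (successors {s0, s1, s6}): φ is true.
  s5 (successors {s0, s2, s6}): φ is true.
  s6 (successors {s0, s1}): φ is false.
Detail at s0 (witness):
  At s0: r is true, <>p -> r is true, so r & (<>p -> r) is true.
    At s0: <>p is true, r is true, so <>p -> r is true.
      At s0: <>p requires p at some successor in {s2, s3}.
        p holds at s2, so <>p is true at s0.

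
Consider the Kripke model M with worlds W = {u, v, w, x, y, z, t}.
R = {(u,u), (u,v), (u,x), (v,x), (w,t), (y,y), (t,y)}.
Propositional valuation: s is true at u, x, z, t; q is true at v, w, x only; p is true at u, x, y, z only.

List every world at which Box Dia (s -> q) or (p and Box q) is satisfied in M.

w, x, y, z, t

Let φ = Box Dia (s -> q) or (p and Box q). Evaluate φ at each world:
  u (successors {u, v, x}): φ is false.
  v (successors {x}): φ is false.
  w (successors {t}): φ is true.
  x (successors ∅): φ is true.
  y (successors {y}): φ is true.
  z (successors ∅): φ is true.
  t (successors {y}): φ is true.
For instance, at w:
  At w: Box Dia (s -> q) is true, p and Box q is false, so Box Dia (s -> q) or (p and Box q) is true.
    At w: Box Dia (s -> q) requires Dia (s -> q) at every successor {t}.
      At t: Dia (s -> q) is true.
    So Box Dia (s -> q) is true at w.
    At w: p is false, Box q is false, so p and Box q is false.
      At w: Box q requires q at every successor {t}.
        q fails at t, so Box q is false at w.
Satisfying worlds: {w, x, y, z, t}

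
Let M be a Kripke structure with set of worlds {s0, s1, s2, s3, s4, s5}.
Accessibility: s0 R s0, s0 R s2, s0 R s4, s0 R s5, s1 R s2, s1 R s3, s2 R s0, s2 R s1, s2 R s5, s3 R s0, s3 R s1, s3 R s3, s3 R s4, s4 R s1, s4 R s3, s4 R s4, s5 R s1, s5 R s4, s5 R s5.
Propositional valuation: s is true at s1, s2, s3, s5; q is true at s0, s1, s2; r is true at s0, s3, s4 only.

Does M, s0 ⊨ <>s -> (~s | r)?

Yes

At s0: <>s is true, ~s | r is true, so <>s -> (~s | r) is true.
  At s0: <>s requires s at some successor in {s0, s2, s4, s5}.
    s holds at s2, so <>s is true at s0.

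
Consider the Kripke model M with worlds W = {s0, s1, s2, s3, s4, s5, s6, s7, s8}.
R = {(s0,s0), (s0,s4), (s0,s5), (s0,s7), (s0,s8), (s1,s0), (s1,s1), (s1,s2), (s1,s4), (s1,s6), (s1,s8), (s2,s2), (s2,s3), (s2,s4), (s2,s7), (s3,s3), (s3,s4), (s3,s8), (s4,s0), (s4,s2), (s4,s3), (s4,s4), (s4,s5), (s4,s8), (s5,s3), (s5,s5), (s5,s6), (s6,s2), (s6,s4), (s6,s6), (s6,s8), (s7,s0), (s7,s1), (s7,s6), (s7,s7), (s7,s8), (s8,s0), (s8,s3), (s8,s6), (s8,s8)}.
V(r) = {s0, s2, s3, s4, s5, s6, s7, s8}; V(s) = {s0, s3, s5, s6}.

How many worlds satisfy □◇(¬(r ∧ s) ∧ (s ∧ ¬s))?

0

Let φ = □◇(¬(r ∧ s) ∧ (s ∧ ¬s)). Evaluate φ at each world:
  s0 (successors {s0, s4, s5, s7, s8}): φ is false.
  s1 (successors {s0, s1, s2, s4, s6, s8}): φ is false.
  s2 (successors {s2, s3, s4, s7}): φ is false.
  s3 (successors {s3, s4, s8}): φ is false.
  s4 (successors {s0, s2, s3, s4, s5, s8}): φ is false.
  s5 (successors {s3, s5, s6}): φ is false.
  s6 (successors {s2, s4, s6, s8}): φ is false.
  s7 (successors {s0, s1, s6, s7, s8}): φ is false.
  s8 (successors {s0, s3, s6, s8}): φ is false.
For instance, at s0:
  At s0: □◇(¬(r ∧ s) ∧ (s ∧ ¬s)) requires ◇(¬(r ∧ s) ∧ (s ∧ ¬s)) at every successor {s0, s4, s5, s7, s8}.
    ◇(¬(r ∧ s) ∧ (s ∧ ¬s)) fails at s0, so □◇(¬(r ∧ s) ∧ (s ∧ ¬s)) is false at s0.
      At s0: ◇(¬(r ∧ s) ∧ (s ∧ ¬s)) requires ¬(r ∧ s) ∧ (s ∧ ¬s) at some successor in {s0, s4, s5, s7, s8}.
        At s0: ¬(r ∧ s) ∧ (s ∧ ¬s) is false.
        At s4: ¬(r ∧ s) ∧ (s ∧ ¬s) is false.
        At s5: ¬(r ∧ s) ∧ (s ∧ ¬s) is false.
        At s7: ¬(r ∧ s) ∧ (s ∧ ¬s) is false.
        At s8: ¬(r ∧ s) ∧ (s ∧ ¬s) is false.
      So ◇(¬(r ∧ s) ∧ (s ∧ ¬s)) is false at s0.
Satisfying worlds: none.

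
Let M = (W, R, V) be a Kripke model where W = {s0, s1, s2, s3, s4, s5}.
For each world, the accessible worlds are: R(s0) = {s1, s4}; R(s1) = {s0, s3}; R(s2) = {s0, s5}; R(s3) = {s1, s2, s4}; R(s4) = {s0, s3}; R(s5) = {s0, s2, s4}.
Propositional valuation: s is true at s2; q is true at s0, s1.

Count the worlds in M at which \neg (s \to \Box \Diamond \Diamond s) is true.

1

Recall that \Box ψ holds at a world iff ψ holds at every accessible world, and \Diamond ψ holds iff ψ holds at some accessible world.
Let φ = \neg (s \to \Box \Diamond \Diamond s). Evaluate φ at each world:
  s0 (successors {s1, s4}): φ is false.
  s1 (successors {s0, s3}): φ is false.
  s2 (successors {s0, s5}): φ is true.
  s3 (successors {s1, s2, s4}): φ is false.
  s4 (successors {s0, s3}): φ is false.
  s5 (successors {s0, s2, s4}): φ is false.
For instance, at s3:
  At s3: s \to \Box \Diamond \Diamond s is true, so \neg (s \to \Box \Diamond \Diamond s) is false.
    At s3: s is false, \Box \Diamond \Diamond s is true, so s \to \Box \Diamond \Diamond s is true.
      At s3: \Box \Diamond \Diamond s requires \Diamond \Diamond s at every successor {s1, s2, s4}.
        At s1: \Diamond \Diamond s is true.
        At s2: \Diamond \Diamond s is true.
        At s4: \Diamond \Diamond s is true.
      So \Box \Diamond \Diamond s is true at s3.
Satisfying worlds: {s2}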